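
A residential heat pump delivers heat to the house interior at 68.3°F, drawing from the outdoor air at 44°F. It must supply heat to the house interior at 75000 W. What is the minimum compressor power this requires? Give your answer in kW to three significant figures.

3.45 kW

In absolute terms T_C = 279.82 K and T_H = 293.32 K, so ΔT = 13.50 K.
COP_Carnot = T_H/ΔT = 293.32/13.50 = 21.73.
Ẇ_min = Q̇/COP_Carnot = 75000/21.73 = 3452 W = 3.452 kW.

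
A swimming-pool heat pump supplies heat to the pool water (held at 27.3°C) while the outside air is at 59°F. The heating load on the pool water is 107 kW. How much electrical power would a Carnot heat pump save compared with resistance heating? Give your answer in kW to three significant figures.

103 kW

In absolute terms T_C = 288.15 K and T_H = 300.45 K, so ΔT = 12.30 K.
COP_Carnot = T_H/ΔT = 300.45/12.30 = 24.43.
Resistance heating needs Ẇ_res = Q̇_H = 107.0 kW; the reversible heat pump needs only Ẇ_hp = Q̇_H/COP = 4.380 kW.
Saving = 107.0 − 4.380 = 102.6 kW.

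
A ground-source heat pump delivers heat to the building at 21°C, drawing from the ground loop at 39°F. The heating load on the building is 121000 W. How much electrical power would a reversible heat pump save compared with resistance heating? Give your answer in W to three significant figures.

In absolute terms T_C = 277.04 K and T_H = 294.15 K, so ΔT = 17.11 K.
COP_Carnot = T_H/ΔT = 294.15/17.11 = 17.19.
Resistance heating needs Ẇ_res = Q̇_H = 121000 W; the reversible heat pump needs only Ẇ_hp = Q̇_H/COP = 7039 W.
Saving = 121000 − 7039 = 114000 W.

114000 W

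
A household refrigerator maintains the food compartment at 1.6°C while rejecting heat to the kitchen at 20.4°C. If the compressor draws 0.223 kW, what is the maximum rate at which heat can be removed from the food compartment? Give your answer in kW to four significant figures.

3.259 kW

In absolute terms T_C = 274.75 K and T_H = 293.55 K, so ΔT = 18.80 K.
COP_Carnot = T_C/ΔT = 274.75/18.80 = 14.61.
Q̇_max = COP_Carnot × Ẇ = 14.61 × 0.2230 kW = 3.259 kW.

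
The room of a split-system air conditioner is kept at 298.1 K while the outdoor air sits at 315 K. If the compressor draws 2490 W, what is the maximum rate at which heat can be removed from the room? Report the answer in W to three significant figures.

43900 W

The reservoir spacing is ΔT = 315 − 298.1 = 16.90 K.
COP_Carnot = T_C/ΔT = 298.10/16.90 = 17.64.
Q̇_max = COP_Carnot × Ẇ = 17.64 × 2490 W = 43920 W.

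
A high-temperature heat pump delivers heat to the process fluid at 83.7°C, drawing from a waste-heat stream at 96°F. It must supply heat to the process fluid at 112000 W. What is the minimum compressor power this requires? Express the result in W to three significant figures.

In absolute terms T_C = 308.71 K and T_H = 356.85 K, so ΔT = 48.14 K.
COP_Carnot = T_H/ΔT = 356.85/48.14 = 7.412.
Ẇ_min = Q̇/COP_Carnot = 112000/7.412 = 15110 W.

15100 W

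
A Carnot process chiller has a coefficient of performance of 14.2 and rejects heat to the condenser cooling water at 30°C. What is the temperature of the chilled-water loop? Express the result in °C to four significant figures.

10.06 °C

For a Carnot refrigerator COP_R = T_C/(T_H − T_C), so T_C = COP·T_H/(1 + COP).
With T_H = 303.15 K, T_C = 14.2 × 303.15/15.20 = 283.21 K.
Converting, 283.21 K = 10.06°C.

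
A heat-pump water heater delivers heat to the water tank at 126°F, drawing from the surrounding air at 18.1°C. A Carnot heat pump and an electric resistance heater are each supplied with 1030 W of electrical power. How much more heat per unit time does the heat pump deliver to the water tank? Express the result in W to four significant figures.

8792 W

In absolute terms T_C = 291.25 K and T_H = 325.37 K, so ΔT = 34.12 K.
COP_Carnot = T_H/ΔT = 325.37/34.12 = 9.535.
The heat pump delivers Q̇_H = COP × Ẇ = 9822 W; the resistance heater delivers Ẇ = 1030 W.
Extra = (COP − 1)·Ẇ = 8792 W.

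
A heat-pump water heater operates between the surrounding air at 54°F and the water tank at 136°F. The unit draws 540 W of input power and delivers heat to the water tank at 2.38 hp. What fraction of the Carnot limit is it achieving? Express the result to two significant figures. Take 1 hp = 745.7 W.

Converting, Q̇_H = 2.380 hp = 1775 W, so COP_actual = Q̇_H/Ẇ = 1775/540.0 = 3.287.
In absolute terms T_C = 285.37 K and T_H = 330.93 K, so ΔT = 45.56 K.
COP_Carnot = T_H/ΔT = 330.93/45.56 = 7.264.
η_II = COP_actual/COP_Carnot = 3.287/7.264 = 0.4524.

0.45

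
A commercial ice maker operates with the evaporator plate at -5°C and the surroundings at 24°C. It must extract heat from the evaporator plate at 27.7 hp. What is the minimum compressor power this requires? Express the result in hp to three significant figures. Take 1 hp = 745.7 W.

3.00 hp

In absolute terms T_C = 268.15 K and T_H = 297.15 K, so ΔT = 29.00 K.
COP_Carnot = T_C/ΔT = 268.15/29.00 = 9.247.
Ẇ_min = Q̇/COP_Carnot = 27.70/9.247 = 2.996 hp.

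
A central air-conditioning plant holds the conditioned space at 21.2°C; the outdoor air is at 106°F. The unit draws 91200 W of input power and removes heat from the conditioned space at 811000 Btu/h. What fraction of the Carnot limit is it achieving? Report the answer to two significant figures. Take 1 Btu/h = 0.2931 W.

0.18

Converting, Q̇_C = 811000 Btu/h = 237700 W, so COP_actual = Q̇_C/Ẇ = 237700/91200 = 2.606.
In absolute terms T_C = 294.35 K and T_H = 314.26 K, so ΔT = 19.91 K.
COP_Carnot = T_C/ΔT = 294.35/19.91 = 14.78.
η_II = COP_actual/COP_Carnot = 2.606/14.78 = 0.1763.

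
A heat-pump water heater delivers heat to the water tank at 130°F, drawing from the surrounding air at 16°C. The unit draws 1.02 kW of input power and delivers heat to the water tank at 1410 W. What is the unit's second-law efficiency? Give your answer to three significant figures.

0.162

Converting, Q̇_H = 1410 W = 1.410 kW, so COP_actual = Q̇_H/Ẇ = 1.410/1.020 = 1.382.
In absolute terms T_C = 289.15 K and T_H = 327.59 K, so ΔT = 38.44 K.
COP_Carnot = T_H/ΔT = 327.59/38.44 = 8.521.
η_II = COP_actual/COP_Carnot = 1.382/8.521 = 0.1622.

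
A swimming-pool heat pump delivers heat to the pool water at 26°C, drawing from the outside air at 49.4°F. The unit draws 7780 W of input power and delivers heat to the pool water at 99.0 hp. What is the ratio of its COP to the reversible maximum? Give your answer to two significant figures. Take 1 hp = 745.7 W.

0.52

Converting, Q̇_H = 99.00 hp = 73820 W, so COP_actual = Q̇_H/Ẇ = 73820/7780 = 9.489.
In absolute terms T_C = 282.82 K and T_H = 299.15 K, so ΔT = 16.33 K.
COP_Carnot = T_H/ΔT = 299.15/16.33 = 18.32.
η_II = COP_actual/COP_Carnot = 9.489/18.32 = 0.5181.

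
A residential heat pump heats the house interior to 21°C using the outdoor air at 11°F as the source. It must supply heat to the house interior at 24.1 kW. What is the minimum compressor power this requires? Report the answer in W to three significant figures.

In absolute terms T_C = 261.48 K and T_H = 294.15 K, so ΔT = 32.67 K.
COP_Carnot = T_H/ΔT = 294.15/32.67 = 9.005.
Ẇ_min = Q̇/COP_Carnot = 24.10/9.005 = 2.676 kW = 2676 W.

2680 W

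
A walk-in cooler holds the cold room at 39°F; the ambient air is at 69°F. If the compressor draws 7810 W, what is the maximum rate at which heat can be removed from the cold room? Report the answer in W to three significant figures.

In absolute terms T_C = 277.04 K and T_H = 293.71 K, so ΔT = 16.67 K.
COP_Carnot = T_C/ΔT = 277.04/16.67 = 16.62.
Q̇_max = COP_Carnot × Ẇ = 16.62 × 7810 W = 129800 W.

130000 W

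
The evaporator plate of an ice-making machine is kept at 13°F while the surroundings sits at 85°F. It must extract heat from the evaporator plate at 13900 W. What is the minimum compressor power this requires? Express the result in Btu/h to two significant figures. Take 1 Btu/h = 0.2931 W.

7200 Btu/h

In absolute terms T_C = 262.59 K and T_H = 302.59 K, so ΔT = 40.00 K.
COP_Carnot = T_C/ΔT = 262.59/40.00 = 6.565.
Ẇ_min = Q̇/COP_Carnot = 13900/6.565 = 2117 W = 7224 Btu/h.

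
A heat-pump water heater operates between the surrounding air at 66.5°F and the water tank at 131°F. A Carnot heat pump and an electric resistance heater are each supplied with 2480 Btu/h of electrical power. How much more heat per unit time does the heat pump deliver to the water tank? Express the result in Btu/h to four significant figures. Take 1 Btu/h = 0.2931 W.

In absolute terms T_C = 292.32 K and T_H = 328.15 K, so ΔT = 35.83 K.
COP_Carnot = T_H/ΔT = 328.15/35.83 = 9.158.
The heat pump delivers Q̇_H = COP × Ẇ = 22710 Btu/h; the resistance heater delivers Ẇ = 2480 Btu/h.
Extra = (COP − 1)·Ẇ = 20230 Btu/h.

20230 Btu/h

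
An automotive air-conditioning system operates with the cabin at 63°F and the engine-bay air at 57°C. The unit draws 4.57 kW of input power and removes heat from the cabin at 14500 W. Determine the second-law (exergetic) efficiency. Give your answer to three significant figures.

0.435

Converting, Q̇_C = 14500 W = 14.50 kW, so COP_actual = Q̇_C/Ẇ = 14.50/4.570 = 3.173.
In absolute terms T_C = 290.37 K and T_H = 330.15 K, so ΔT = 39.78 K.
COP_Carnot = T_C/ΔT = 290.37/39.78 = 7.300.
η_II = COP_actual/COP_Carnot = 3.173/7.300 = 0.4346.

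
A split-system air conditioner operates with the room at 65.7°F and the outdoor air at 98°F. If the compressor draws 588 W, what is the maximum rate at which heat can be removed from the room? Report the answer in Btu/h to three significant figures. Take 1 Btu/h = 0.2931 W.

In absolute terms T_C = 291.87 K and T_H = 309.82 K, so ΔT = 17.94 K.
COP_Carnot = T_C/ΔT = 291.87/17.94 = 16.27.
Q̇_max = COP_Carnot × Ẇ = 16.27 × 588.0 W = 9564 W = 32630 Btu/h.

32600 Btu/h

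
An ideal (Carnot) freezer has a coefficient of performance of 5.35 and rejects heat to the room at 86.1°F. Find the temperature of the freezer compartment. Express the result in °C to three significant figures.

-17.7 °C

For a Carnot refrigerator COP_R = T_C/(T_H − T_C), so T_C = COP·T_H/(1 + COP).
With T_H = 303.21 K, T_C = 5.35 × 303.21/6.350 = 255.46 K.
Converting, 255.46 K = -17.69°C.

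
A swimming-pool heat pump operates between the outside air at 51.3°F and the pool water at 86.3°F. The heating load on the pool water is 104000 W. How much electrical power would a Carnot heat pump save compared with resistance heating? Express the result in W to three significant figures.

In absolute terms T_C = 283.87 K and T_H = 303.32 K, so ΔT = 19.44 K.
COP_Carnot = T_H/ΔT = 303.32/19.44 = 15.60.
Resistance heating needs Ẇ_res = Q̇_H = 104000 W; the reversible heat pump needs only Ẇ_hp = Q̇_H/COP = 6667 W.
Saving = 104000 − 6667 = 97330 W.

97300 W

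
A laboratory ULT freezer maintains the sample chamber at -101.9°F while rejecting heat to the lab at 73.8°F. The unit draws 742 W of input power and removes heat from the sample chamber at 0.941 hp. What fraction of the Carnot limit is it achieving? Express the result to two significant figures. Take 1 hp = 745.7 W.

0.46

Converting, Q̇_C = 0.9410 hp = 701.7 W, so COP_actual = Q̇_C/Ẇ = 701.7/742.0 = 0.9457.
In absolute terms T_C = 198.76 K and T_H = 296.37 K, so ΔT = 97.61 K.
COP_Carnot = T_C/ΔT = 198.76/97.61 = 2.036.
η_II = COP_actual/COP_Carnot = 0.9457/2.036 = 0.4644.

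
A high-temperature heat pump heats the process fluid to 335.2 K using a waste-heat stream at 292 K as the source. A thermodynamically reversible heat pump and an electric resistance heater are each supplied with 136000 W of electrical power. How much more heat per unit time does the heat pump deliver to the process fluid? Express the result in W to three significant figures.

919000 W

The reservoir spacing is ΔT = 335.2 − 292 = 43.20 K.
COP_Carnot = T_H/ΔT = 335.20/43.20 = 7.759.
The heat pump delivers Q̇_H = COP × Ẇ = 1055000 W; the resistance heater delivers Ẇ = 136000 W.
Extra = (COP − 1)·Ẇ = 919300 W.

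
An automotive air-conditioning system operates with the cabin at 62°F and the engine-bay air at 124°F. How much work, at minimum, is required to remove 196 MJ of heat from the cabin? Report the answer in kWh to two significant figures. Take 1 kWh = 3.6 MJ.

In absolute terms T_C = 289.82 K and T_H = 324.26 K, so ΔT = 34.44 K.
The reversible limit is COP_R = T_C/ΔT = 8.414, so W_min = Q_C/COP = Q_C·ΔT/T_C.
W_min = 196.0 × 34.44/289.82 = 23.29 MJ = 6.471 kWh.

6.5 kWh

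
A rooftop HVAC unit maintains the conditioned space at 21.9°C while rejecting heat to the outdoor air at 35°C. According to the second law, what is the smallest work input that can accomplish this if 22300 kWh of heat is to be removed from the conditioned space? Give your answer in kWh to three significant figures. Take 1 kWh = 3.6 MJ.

990 kWh

In absolute terms T_C = 295.05 K and T_H = 308.15 K, so ΔT = 13.10 K.
The reversible limit is COP_R = T_C/ΔT = 22.52, so W_min = Q_C/COP = Q_C·ΔT/T_C.
W_min = 22300 × 13.10/295.05 = 990.1 kWh.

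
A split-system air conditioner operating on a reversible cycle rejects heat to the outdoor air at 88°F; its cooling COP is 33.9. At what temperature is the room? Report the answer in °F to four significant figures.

72.31 °F

For a Carnot refrigerator COP_R = T_C/(T_H − T_C), so T_C = COP·T_H/(1 + COP).
With T_H = 304.26 K, T_C = 33.9 × 304.26/34.90 = 295.54 K.
Converting, 295.54 K = 72.31°F.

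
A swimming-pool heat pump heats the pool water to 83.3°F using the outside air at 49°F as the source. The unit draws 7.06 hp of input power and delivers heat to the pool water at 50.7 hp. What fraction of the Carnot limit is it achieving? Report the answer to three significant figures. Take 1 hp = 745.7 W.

COP_actual = Q̇_H/Ẇ = 50.70/7.060 = 7.181.
In absolute terms T_C = 282.59 K and T_H = 301.65 K, so ΔT = 19.06 K.
COP_Carnot = T_H/ΔT = 301.65/19.06 = 15.83.
η_II = COP_actual/COP_Carnot = 7.181/15.83 = 0.4537.

0.454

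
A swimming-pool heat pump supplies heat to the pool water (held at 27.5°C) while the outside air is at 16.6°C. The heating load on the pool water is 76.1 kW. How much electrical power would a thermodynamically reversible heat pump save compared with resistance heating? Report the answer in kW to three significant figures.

In absolute terms T_C = 289.75 K and T_H = 300.65 K, so ΔT = 10.90 K.
COP_Carnot = T_H/ΔT = 300.65/10.90 = 27.58.
Resistance heating needs Ẇ_res = Q̇_H = 76.10 kW; the reversible heat pump needs only Ẇ_hp = Q̇_H/COP = 2.759 kW.
Saving = 76.10 − 2.759 = 73.34 kW.

73.3 kW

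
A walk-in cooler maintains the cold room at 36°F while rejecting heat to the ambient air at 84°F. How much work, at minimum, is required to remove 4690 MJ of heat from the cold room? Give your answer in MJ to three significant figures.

454 MJ

In absolute terms T_C = 275.37 K and T_H = 302.04 K, so ΔT = 26.67 K.
The reversible limit is COP_R = T_C/ΔT = 10.33, so W_min = Q_C/COP = Q_C·ΔT/T_C.
W_min = 4690 × 26.67/275.37 = 454.2 MJ.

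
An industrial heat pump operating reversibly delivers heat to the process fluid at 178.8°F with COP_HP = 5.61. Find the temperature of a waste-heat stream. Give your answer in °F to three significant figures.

COP_HP = T_H/(T_H − T_C) gives T_H − T_C = T_H/COP.
With T_H = 354.71 K, T_C = 354.71 × (1 − 1/5.61) = 291.48 K.
Converting, 291.48 K = 64.99°F.

65.0 °F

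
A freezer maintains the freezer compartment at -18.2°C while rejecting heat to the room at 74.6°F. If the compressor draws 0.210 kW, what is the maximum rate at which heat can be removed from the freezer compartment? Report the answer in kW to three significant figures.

1.28 kW

In absolute terms T_C = 254.95 K and T_H = 296.82 K, so ΔT = 41.87 K.
COP_Carnot = T_C/ΔT = 254.95/41.87 = 6.090.
Q̇_max = COP_Carnot × Ẇ = 6.090 × 0.2100 kW = 1.279 kW.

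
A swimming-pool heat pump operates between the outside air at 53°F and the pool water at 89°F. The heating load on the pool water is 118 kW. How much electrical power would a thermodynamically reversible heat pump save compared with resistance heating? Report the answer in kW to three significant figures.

110 kW

In absolute terms T_C = 284.82 K and T_H = 304.82 K, so ΔT = 20.00 K.
COP_Carnot = T_H/ΔT = 304.82/20.00 = 15.24.
Resistance heating needs Ẇ_res = Q̇_H = 118.0 kW; the reversible heat pump needs only Ẇ_hp = Q̇_H/COP = 7.742 kW.
Saving = 118.0 − 7.742 = 110.3 kW.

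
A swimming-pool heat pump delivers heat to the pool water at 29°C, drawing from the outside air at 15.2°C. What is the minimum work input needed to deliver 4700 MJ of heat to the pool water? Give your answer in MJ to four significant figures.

In absolute terms T_C = 288.35 K and T_H = 302.15 K, so ΔT = 13.80 K.
The reversible limit is COP_HP = T_H/ΔT = 21.89, so W_min = Q_H/COP = Q_H·ΔT/T_H.
W_min = 4700 × 13.80/302.15 = 214.7 MJ.

214.7 MJ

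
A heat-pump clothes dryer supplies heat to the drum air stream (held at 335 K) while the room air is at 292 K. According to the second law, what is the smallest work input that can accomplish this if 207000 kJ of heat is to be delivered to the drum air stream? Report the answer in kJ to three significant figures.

The reservoir spacing is ΔT = 335 − 292 = 43.00 K.
The reversible limit is COP_HP = T_H/ΔT = 7.791, so W_min = Q_H/COP = Q_H·ΔT/T_H.
W_min = 207000 × 43.00/335.00 = 26570 kJ.

26600 kJ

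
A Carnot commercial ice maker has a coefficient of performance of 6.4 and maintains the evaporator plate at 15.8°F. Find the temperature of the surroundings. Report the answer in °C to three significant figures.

32.3 °C

COP_R = T_C/(T_H − T_C) gives T_H − T_C = T_C/COP.
With T_C = 264.15 K, T_H = 264.15 × (1 + 1/6.4) = 305.42 K.
Converting, 305.42 K = 32.27°C.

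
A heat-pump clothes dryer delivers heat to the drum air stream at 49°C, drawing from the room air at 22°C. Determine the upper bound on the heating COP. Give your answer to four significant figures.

In absolute terms T_C = 295.15 K and T_H = 322.15 K, so ΔT = 27.00 K.
For a reversible cycle, COP_Carnot = T_H/ΔT = 322.15/27.00 = 11.93.

11.93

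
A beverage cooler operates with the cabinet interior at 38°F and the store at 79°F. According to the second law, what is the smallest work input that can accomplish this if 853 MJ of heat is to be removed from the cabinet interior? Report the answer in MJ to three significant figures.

70.3 MJ

In absolute terms T_C = 276.48 K and T_H = 299.26 K, so ΔT = 22.78 K.
The reversible limit is COP_R = T_C/ΔT = 12.14, so W_min = Q_C/COP = Q_C·ΔT/T_C.
W_min = 853.0 × 22.78/276.48 = 70.27 MJ.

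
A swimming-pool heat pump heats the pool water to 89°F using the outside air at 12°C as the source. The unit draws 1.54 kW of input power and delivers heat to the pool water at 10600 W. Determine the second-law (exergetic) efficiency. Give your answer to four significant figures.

Converting, Q̇_H = 10600 W = 10.60 kW, so COP_actual = Q̇_H/Ẇ = 10.60/1.540 = 6.883.
In absolute terms T_C = 285.15 K and T_H = 304.82 K, so ΔT = 19.67 K.
COP_Carnot = T_H/ΔT = 304.82/19.67 = 15.50.
η_II = COP_actual/COP_Carnot = 6.883/15.50 = 0.4441.

0.4441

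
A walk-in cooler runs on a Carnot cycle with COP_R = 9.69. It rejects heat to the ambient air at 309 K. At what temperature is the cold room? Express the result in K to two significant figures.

For a Carnot refrigerator COP_R = T_C/(T_H − T_C), so T_C = COP·T_H/(1 + COP).
With T_H = 309.00 K, T_C = 9.69 × 309.00/10.69 = 280.09 K.

280 K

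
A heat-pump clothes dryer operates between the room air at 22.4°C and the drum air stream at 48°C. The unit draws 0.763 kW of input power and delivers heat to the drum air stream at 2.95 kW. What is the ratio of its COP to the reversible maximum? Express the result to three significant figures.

COP_actual = Q̇_H/Ẇ = 2.950/0.7630 = 3.866.
In absolute terms T_C = 295.55 K and T_H = 321.15 K, so ΔT = 25.60 K.
COP_Carnot = T_H/ΔT = 321.15/25.60 = 12.54.
η_II = COP_actual/COP_Carnot = 3.866/12.54 = 0.3082.

0.308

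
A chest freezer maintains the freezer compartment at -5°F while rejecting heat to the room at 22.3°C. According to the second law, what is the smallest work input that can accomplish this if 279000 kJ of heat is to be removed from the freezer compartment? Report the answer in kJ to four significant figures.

47340 kJ

In absolute terms T_C = 252.59 K and T_H = 295.45 K, so ΔT = 42.86 K.
The reversible limit is COP_R = T_C/ΔT = 5.894, so W_min = Q_C/COP = Q_C·ΔT/T_C.
W_min = 279000 × 42.86/252.59 = 47340 kJ.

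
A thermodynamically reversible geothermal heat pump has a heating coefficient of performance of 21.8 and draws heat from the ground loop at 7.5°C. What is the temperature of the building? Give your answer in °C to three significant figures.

COP_HP = T_H/(T_H − T_C) rearranges to T_H = COP·T_C/(COP − 1).
With T_C = 280.65 K, T_H = 21.8 × 280.65/20.80 = 294.14 K.
Converting, 294.14 K = 20.99°C.

21.0 °C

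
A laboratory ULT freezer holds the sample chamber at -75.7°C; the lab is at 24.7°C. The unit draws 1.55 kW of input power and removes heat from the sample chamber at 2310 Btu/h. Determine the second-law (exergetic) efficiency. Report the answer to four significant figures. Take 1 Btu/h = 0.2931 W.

0.2221

Converting, Q̇_C = 2310 Btu/h = 0.6771 kW, so COP_actual = Q̇_C/Ẇ = 0.6771/1.550 = 0.4368.
In absolute terms T_C = 197.45 K and T_H = 297.85 K, so ΔT = 100.4 K.
COP_Carnot = T_C/ΔT = 197.45/100.4 = 1.967.
η_II = COP_actual/COP_Carnot = 0.4368/1.967 = 0.2221.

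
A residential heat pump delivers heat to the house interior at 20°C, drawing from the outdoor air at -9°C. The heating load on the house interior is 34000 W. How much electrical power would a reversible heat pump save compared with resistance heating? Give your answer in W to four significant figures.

30640 W

In absolute terms T_C = 264.15 K and T_H = 293.15 K, so ΔT = 29.00 K.
COP_Carnot = T_H/ΔT = 293.15/29.00 = 10.11.
Resistance heating needs Ẇ_res = Q̇_H = 34000 W; the reversible heat pump needs only Ẇ_hp = Q̇_H/COP = 3363 W.
Saving = 34000 − 3363 = 30640 W.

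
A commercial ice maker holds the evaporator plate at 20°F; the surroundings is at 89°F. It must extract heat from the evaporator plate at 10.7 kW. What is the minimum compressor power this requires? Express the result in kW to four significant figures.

In absolute terms T_C = 266.48 K and T_H = 304.82 K, so ΔT = 38.33 K.
COP_Carnot = T_C/ΔT = 266.48/38.33 = 6.952.
Ẇ_min = Q̇/COP_Carnot = 10.70/6.952 = 1.539 kW.

1.539 kW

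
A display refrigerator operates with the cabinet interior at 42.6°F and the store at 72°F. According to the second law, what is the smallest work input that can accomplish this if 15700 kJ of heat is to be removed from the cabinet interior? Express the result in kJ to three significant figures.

919 kJ

In absolute terms T_C = 279.04 K and T_H = 295.37 K, so ΔT = 16.33 K.
The reversible limit is COP_R = T_C/ΔT = 17.08, so W_min = Q_C/COP = Q_C·ΔT/T_C.
W_min = 15700 × 16.33/279.04 = 919.0 kJ.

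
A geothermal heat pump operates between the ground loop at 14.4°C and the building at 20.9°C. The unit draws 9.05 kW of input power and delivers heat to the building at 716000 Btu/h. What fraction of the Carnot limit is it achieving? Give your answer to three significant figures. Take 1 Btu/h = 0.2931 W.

Converting, Q̇_H = 716000 Btu/h = 209.9 kW, so COP_actual = Q̇_H/Ẇ = 209.9/9.050 = 23.19.
In absolute terms T_C = 287.55 K and T_H = 294.05 K, so ΔT = 6.500 K.
COP_Carnot = T_H/ΔT = 294.05/6.500 = 45.24.
η_II = COP_actual/COP_Carnot = 23.19/45.24 = 0.5126.

0.513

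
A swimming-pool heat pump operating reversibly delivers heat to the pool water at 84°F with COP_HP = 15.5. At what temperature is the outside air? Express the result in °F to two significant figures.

49 °F

COP_HP = T_H/(T_H − T_C) gives T_H − T_C = T_H/COP.
With T_H = 302.04 K, T_C = 302.04 × (1 − 1/15.5) = 282.55 K.
Converting, 282.55 K = 48.92°F.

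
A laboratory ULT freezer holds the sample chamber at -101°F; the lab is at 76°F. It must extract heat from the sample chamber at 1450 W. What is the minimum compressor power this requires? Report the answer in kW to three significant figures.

0.716 kW

In absolute terms T_C = 199.26 K and T_H = 297.59 K, so ΔT = 98.33 K.
COP_Carnot = T_C/ΔT = 199.26/98.33 = 2.026.
Ẇ_min = Q̇/COP_Carnot = 1450/2.026 = 715.6 W = 0.7156 kW.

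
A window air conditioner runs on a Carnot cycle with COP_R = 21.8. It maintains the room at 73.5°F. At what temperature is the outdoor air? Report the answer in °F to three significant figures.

COP_R = T_C/(T_H − T_C) gives T_H − T_C = T_C/COP.
With T_C = 296.21 K, T_H = 296.21 × (1 + 1/21.8) = 309.79 K.
Converting, 309.79 K = 97.96°F.

98.0 °F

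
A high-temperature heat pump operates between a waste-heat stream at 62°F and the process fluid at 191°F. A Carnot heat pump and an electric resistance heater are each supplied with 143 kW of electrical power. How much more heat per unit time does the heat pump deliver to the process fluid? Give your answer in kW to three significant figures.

578 kW

In absolute terms T_C = 289.82 K and T_H = 361.48 K, so ΔT = 71.67 K.
COP_Carnot = T_H/ΔT = 361.48/71.67 = 5.044.
The heat pump delivers Q̇_H = COP × Ẇ = 721.3 kW; the resistance heater delivers Ẇ = 143.0 kW.
Extra = (COP − 1)·Ẇ = 578.3 kW.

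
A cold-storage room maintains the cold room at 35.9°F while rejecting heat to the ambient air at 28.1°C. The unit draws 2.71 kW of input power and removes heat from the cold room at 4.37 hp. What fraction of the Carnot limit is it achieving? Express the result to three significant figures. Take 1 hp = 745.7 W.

0.113

Converting, Q̇_C = 4.370 hp = 3.259 kW, so COP_actual = Q̇_C/Ẇ = 3.259/2.710 = 1.202.
In absolute terms T_C = 275.32 K and T_H = 301.25 K, so ΔT = 25.93 K.
COP_Carnot = T_C/ΔT = 275.32/25.93 = 10.62.
η_II = COP_actual/COP_Carnot = 1.202/10.62 = 0.1133.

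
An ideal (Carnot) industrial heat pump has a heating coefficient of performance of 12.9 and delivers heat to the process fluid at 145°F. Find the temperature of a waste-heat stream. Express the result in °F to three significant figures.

COP_HP = T_H/(T_H − T_C) gives T_H − T_C = T_H/COP.
With T_H = 335.93 K, T_C = 335.93 × (1 − 1/12.9) = 309.89 K.
Converting, 309.89 K = 98.13°F.

98.1 °F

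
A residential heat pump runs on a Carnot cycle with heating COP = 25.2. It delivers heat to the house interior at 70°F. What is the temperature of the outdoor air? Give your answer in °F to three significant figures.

49.0 °F

COP_HP = T_H/(T_H − T_C) gives T_H − T_C = T_H/COP.
With T_H = 294.26 K, T_C = 294.26 × (1 − 1/25.2) = 282.58 K.
Converting, 282.58 K = 48.98°F.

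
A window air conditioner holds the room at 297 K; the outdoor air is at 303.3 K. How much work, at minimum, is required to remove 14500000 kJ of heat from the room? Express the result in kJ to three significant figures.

308000 kJ

The reservoir spacing is ΔT = 303.3 − 297 = 6.300 K.
The reversible limit is COP_R = T_C/ΔT = 47.14, so W_min = Q_C/COP = Q_C·ΔT/T_C.
W_min = 14500000 × 6.300/297.00 = 307600 kJ.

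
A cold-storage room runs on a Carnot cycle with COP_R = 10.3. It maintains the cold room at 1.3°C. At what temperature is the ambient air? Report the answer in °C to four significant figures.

COP_R = T_C/(T_H − T_C) gives T_H − T_C = T_C/COP.
With T_C = 274.45 K, T_H = 274.45 × (1 + 1/10.3) = 301.10 K.
Converting, 301.10 K = 27.95°C.

27.95 °C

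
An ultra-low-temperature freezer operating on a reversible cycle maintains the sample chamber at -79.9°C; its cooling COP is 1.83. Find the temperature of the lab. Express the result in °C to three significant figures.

COP_R = T_C/(T_H − T_C) gives T_H − T_C = T_C/COP.
With T_C = 193.25 K, T_H = 193.25 × (1 + 1/1.83) = 298.85 K.
Converting, 298.85 K = 25.70°C.

25.7 °C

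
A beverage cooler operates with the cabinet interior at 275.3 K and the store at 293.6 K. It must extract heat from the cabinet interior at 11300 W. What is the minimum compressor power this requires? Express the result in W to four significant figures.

751.1 W

The reservoir spacing is ΔT = 293.6 − 275.3 = 18.30 K.
COP_Carnot = T_C/ΔT = 275.30/18.30 = 15.04.
Ẇ_min = Q̇/COP_Carnot = 11300/15.04 = 751.1 W.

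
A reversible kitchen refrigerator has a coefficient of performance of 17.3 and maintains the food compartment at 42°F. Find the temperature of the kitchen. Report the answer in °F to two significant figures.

COP_R = T_C/(T_H − T_C) gives T_H − T_C = T_C/COP.
With T_C = 278.71 K, T_H = 278.71 × (1 + 1/17.3) = 294.82 K.
Converting, 294.82 K = 71.00°F.

71 °F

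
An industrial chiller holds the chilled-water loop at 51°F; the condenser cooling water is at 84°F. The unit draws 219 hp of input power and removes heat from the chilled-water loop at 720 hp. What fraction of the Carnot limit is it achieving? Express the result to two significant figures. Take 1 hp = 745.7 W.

0.21

COP_actual = Q̇_C/Ẇ = 720.0/219.0 = 3.288.
In absolute terms T_C = 283.71 K and T_H = 302.04 K, so ΔT = 18.33 K.
COP_Carnot = T_C/ΔT = 283.71/18.33 = 15.47.
η_II = COP_actual/COP_Carnot = 3.288/15.47 = 0.2125.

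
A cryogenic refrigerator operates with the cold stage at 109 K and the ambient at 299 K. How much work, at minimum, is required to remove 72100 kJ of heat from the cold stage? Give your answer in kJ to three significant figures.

126000 kJ

The reservoir spacing is ΔT = 299 − 109 = 190.0 K.
The reversible limit is COP_R = T_C/ΔT = 0.5737, so W_min = Q_C/COP = Q_C·ΔT/T_C.
W_min = 72100 × 190.0/109.00 = 125700 kJ.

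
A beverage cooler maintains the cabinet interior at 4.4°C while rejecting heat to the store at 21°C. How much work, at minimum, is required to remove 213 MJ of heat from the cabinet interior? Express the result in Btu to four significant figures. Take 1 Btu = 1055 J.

In absolute terms T_C = 277.55 K and T_H = 294.15 K, so ΔT = 16.60 K.
The reversible limit is COP_R = T_C/ΔT = 16.72, so W_min = Q_C/COP = Q_C·ΔT/T_C.
W_min = 213.0 × 16.60/277.55 = 12.74 MJ = 12080 Btu.

12080 Btu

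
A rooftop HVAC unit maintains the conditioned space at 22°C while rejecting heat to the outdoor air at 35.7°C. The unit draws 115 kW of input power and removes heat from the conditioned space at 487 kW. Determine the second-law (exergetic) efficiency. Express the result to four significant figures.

COP_actual = Q̇_C/Ẇ = 487.0/115.0 = 4.235.
In absolute terms T_C = 295.15 K and T_H = 308.85 K, so ΔT = 13.70 K.
COP_Carnot = T_C/ΔT = 295.15/13.70 = 21.54.
η_II = COP_actual/COP_Carnot = 4.235/21.54 = 0.1966.

0.1966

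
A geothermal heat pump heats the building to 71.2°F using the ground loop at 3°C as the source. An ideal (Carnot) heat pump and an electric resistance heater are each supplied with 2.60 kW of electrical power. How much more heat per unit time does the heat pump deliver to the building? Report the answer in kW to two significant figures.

In absolute terms T_C = 276.15 K and T_H = 294.93 K, so ΔT = 18.78 K.
COP_Carnot = T_H/ΔT = 294.93/18.78 = 15.71.
The heat pump delivers Q̇_H = COP × Ẇ = 40.84 kW; the resistance heater delivers Ẇ = 2.600 kW.
Extra = (COP − 1)·Ẇ = 38.24 kW.

38 kW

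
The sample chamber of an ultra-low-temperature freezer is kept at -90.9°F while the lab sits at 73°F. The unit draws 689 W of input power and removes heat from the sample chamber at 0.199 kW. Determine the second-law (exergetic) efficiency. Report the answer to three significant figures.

Converting, Q̇_C = 0.1990 kW = 199.0 W, so COP_actual = Q̇_C/Ẇ = 199.0/689.0 = 0.2888.
In absolute terms T_C = 204.87 K and T_H = 295.93 K, so ΔT = 91.06 K.
COP_Carnot = T_C/ΔT = 204.87/91.06 = 2.250.
η_II = COP_actual/COP_Carnot = 0.2888/2.250 = 0.1284.

0.128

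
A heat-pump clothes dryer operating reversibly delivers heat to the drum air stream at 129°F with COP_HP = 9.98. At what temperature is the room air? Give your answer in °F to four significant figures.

70.02 °F

COP_HP = T_H/(T_H − T_C) gives T_H − T_C = T_H/COP.
With T_H = 327.04 K, T_C = 327.04 × (1 − 1/9.98) = 294.27 K.
Converting, 294.27 K = 70.02°F.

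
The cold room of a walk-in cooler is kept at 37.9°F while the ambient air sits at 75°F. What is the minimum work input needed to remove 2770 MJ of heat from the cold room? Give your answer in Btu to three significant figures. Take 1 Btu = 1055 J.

In absolute terms T_C = 276.43 K and T_H = 297.04 K, so ΔT = 20.61 K.
The reversible limit is COP_R = T_C/ΔT = 13.41, so W_min = Q_C/COP = Q_C·ΔT/T_C.
W_min = 2770 × 20.61/276.43 = 206.5 MJ = 195800 Btu.

196000 Btu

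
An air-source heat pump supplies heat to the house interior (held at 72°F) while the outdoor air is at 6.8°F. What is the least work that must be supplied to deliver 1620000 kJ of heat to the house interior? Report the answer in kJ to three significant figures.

In absolute terms T_C = 259.15 K and T_H = 295.37 K, so ΔT = 36.22 K.
The reversible limit is COP_HP = T_H/ΔT = 8.154, so W_min = Q_H/COP = Q_H·ΔT/T_H.
W_min = 1620000 × 36.22/295.37 = 198700 kJ.

199000 kJ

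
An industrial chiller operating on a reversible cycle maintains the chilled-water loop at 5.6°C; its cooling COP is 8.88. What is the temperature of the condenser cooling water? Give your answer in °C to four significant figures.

COP_R = T_C/(T_H − T_C) gives T_H − T_C = T_C/COP.
With T_C = 278.75 K, T_H = 278.75 × (1 + 1/8.88) = 310.14 K.
Converting, 310.14 K = 36.99°C.

36.99 °C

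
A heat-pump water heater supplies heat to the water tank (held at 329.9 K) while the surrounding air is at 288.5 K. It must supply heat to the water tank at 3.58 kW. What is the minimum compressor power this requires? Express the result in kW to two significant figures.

0.45 kW

The reservoir spacing is ΔT = 329.9 − 288.5 = 41.40 K.
COP_Carnot = T_H/ΔT = 329.90/41.40 = 7.969.
Ẇ_min = Q̇/COP_Carnot = 3.580/7.969 = 0.4493 kW.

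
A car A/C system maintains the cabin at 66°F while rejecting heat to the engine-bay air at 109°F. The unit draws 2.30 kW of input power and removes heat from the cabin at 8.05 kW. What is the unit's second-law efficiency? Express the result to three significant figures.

COP_actual = Q̇_C/Ẇ = 8.050/2.300 = 3.500.
In absolute terms T_C = 292.04 K and T_H = 315.93 K, so ΔT = 23.89 K.
COP_Carnot = T_C/ΔT = 292.04/23.89 = 12.22.
η_II = COP_actual/COP_Carnot = 3.500/12.22 = 0.2863.

0.286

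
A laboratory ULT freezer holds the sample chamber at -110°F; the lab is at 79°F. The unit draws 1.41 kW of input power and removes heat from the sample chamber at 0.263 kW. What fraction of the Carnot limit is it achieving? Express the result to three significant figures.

COP_actual = Q̇_C/Ẇ = 0.2630/1.410 = 0.1865.
In absolute terms T_C = 194.26 K and T_H = 299.26 K, so ΔT = 105.0 K.
COP_Carnot = T_C/ΔT = 194.26/105.0 = 1.850.
η_II = COP_actual/COP_Carnot = 0.1865/1.850 = 0.1008.

0.101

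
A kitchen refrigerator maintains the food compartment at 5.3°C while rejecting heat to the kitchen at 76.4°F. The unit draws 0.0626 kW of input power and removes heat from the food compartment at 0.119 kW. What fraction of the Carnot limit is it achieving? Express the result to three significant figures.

COP_actual = Q̇_C/Ẇ = 0.1190/0.06260 = 1.901.
In absolute terms T_C = 278.45 K and T_H = 297.82 K, so ΔT = 19.37 K.
COP_Carnot = T_C/ΔT = 278.45/19.37 = 14.38.
η_II = COP_actual/COP_Carnot = 1.901/14.38 = 0.1322.

0.132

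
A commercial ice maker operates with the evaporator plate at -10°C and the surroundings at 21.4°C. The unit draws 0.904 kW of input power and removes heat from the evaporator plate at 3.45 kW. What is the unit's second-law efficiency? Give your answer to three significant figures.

COP_actual = Q̇_C/Ẇ = 3.450/0.9040 = 3.816.
In absolute terms T_C = 263.15 K and T_H = 294.55 K, so ΔT = 31.40 K.
COP_Carnot = T_C/ΔT = 263.15/31.40 = 8.381.
η_II = COP_actual/COP_Carnot = 3.816/8.381 = 0.4554.

0.455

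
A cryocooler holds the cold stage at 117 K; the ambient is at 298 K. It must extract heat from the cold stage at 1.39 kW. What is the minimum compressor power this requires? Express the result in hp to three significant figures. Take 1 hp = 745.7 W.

The reservoir spacing is ΔT = 298 − 117 = 181.0 K.
COP_Carnot = T_C/ΔT = 117.00/181.0 = 0.6464.
Ẇ_min = Q̇/COP_Carnot = 1.390/0.6464 = 2.150 kW = 2.884 hp.

2.88 hp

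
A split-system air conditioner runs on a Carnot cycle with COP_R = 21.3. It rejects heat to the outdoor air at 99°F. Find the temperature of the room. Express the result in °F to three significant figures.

For a Carnot refrigerator COP_R = T_C/(T_H − T_C), so T_C = COP·T_H/(1 + COP).
With T_H = 310.37 K, T_C = 21.3 × 310.37/22.30 = 296.45 K.
Converting, 296.45 K = 73.95°F.

73.9 °F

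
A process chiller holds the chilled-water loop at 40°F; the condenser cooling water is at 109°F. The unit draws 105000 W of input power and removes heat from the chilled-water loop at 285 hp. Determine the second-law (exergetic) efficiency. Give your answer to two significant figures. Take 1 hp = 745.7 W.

0.28

Converting, Q̇_C = 285.0 hp = 212500 W, so COP_actual = Q̇_C/Ẇ = 212500/105000 = 2.024.
In absolute terms T_C = 277.59 K and T_H = 315.93 K, so ΔT = 38.33 K.
COP_Carnot = T_C/ΔT = 277.59/38.33 = 7.242.
η_II = COP_actual/COP_Carnot = 2.024/7.242 = 0.2795.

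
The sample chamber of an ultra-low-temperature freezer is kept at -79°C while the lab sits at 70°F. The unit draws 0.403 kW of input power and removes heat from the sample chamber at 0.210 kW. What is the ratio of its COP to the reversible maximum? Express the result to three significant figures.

COP_actual = Q̇_C/Ẇ = 0.2100/0.4030 = 0.5211.
In absolute terms T_C = 194.15 K and T_H = 294.26 K, so ΔT = 100.1 K.
COP_Carnot = T_C/ΔT = 194.15/100.1 = 1.939.
η_II = COP_actual/COP_Carnot = 0.5211/1.939 = 0.2687.

0.269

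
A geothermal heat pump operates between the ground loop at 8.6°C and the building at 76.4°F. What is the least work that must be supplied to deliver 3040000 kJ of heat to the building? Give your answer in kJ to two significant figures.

In absolute terms T_C = 281.75 K and T_H = 297.82 K, so ΔT = 16.07 K.
The reversible limit is COP_HP = T_H/ΔT = 18.54, so W_min = Q_H/COP = Q_H·ΔT/T_H.
W_min = 3040000 × 16.07/297.82 = 164000 kJ.

160000 kJ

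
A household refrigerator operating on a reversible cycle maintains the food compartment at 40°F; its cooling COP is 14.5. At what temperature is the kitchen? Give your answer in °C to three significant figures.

23.6 °C

COP_R = T_C/(T_H − T_C) gives T_H − T_C = T_C/COP.
With T_C = 277.59 K, T_H = 277.59 × (1 + 1/14.5) = 296.74 K.
Converting, 296.74 K = 23.59°C.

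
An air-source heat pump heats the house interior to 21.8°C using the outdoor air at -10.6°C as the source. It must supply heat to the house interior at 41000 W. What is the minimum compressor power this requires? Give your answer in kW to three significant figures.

In absolute terms T_C = 262.55 K and T_H = 294.95 K, so ΔT = 32.40 K.
COP_Carnot = T_H/ΔT = 294.95/32.40 = 9.103.
Ẇ_min = Q̇/COP_Carnot = 41000/9.103 = 4504 W = 4.504 kW.

4.50 kW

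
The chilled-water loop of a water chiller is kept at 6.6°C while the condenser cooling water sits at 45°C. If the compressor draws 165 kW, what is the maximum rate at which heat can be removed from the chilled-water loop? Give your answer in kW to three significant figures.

In absolute terms T_C = 279.75 K and T_H = 318.15 K, so ΔT = 38.40 K.
COP_Carnot = T_C/ΔT = 279.75/38.40 = 7.285.
Q̇_max = COP_Carnot × Ẇ = 7.285 × 165.0 kW = 1202 kW.

1200 kW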